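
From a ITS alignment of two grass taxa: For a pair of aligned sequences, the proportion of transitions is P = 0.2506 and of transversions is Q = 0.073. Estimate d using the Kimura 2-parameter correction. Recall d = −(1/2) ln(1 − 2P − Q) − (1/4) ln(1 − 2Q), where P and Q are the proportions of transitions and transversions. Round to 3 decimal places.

0.466

Under the Kimura two-parameter model, d = −½ ln(1 − 2P − Q) − ¼ ln(1 − 2Q).
1 − 2P − Q = 0.4258, giving −½ ln(0.4258) = 0.426893.
1 − 2Q = 0.854, giving −¼ ln(0.854) = 0.039456.
d = 0.426893 + 0.039456 = 0.466349.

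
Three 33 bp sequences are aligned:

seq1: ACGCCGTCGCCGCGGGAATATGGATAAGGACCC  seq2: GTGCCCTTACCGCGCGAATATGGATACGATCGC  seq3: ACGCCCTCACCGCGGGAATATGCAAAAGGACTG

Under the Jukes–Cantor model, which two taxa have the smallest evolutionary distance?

seq1 and seq3

seq1–seq2: 10/33 differ, p = 0.303, d = 0.388.
seq1–seq3: 6/33 differ, p = 0.182, d = 0.208.
seq2–seq3: 11/33 differ, p = 0.333, d = 0.441.
The smallest distance is between seq1 and seq3.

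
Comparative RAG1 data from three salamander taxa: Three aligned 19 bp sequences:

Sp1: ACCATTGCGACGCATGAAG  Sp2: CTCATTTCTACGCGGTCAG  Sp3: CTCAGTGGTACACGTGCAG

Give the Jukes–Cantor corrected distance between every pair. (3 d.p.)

d(Sp1,Sp2) = 0.618, d(Sp1,Sp3) = 0.618, d(Sp2,Sp3) = 0.410

Sp1–Sp2: 8/19 sites differ → p ≈ 0.421053, d = −0.75 ln(1 − 0.561404) = 0.618132 ≈ 0.618.
Sp1–Sp3: 8/19 sites differ → p ≈ 0.421053, d = −0.75 ln(1 − 0.561404) = 0.618132 ≈ 0.618.
Sp2–Sp3: 6/19 sites differ → p ≈ 0.315789, d = −0.75 ln(1 − 0.421052) = 0.409907 ≈ 0.410.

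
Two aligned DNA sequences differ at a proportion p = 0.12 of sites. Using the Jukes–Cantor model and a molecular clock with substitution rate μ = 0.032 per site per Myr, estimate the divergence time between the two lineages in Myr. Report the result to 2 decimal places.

d = −(3/4) ln(1 − 4p/3) = −0.75 ln(1 − 0.16) = −0.75 ln(0.84)
  = −0.75 × (-0.174353) = 0.130765 substitutions/site.
Under a molecular clock d = 2μt, so t = d/(2μ) = 0.130765 / (2 × 0.032) = 2.04 Myr.

2.04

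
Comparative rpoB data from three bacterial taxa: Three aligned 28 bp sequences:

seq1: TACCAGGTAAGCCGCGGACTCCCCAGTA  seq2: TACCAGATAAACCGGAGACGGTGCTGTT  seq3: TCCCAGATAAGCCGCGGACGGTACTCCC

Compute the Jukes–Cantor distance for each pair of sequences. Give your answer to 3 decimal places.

seq1–seq2: 10/28 sites differ → p ≈ 0.357143, d = −0.75 ln(1 − 0.476191) = 0.484971 ≈ 0.485.
seq1–seq3: 10/28 sites differ → p ≈ 0.357143, d = −0.75 ln(1 − 0.476191) = 0.484971 ≈ 0.485.
seq2–seq3: 8/28 sites differ → p ≈ 0.285714, d = −0.75 ln(1 − 0.380952) = 0.359679 ≈ 0.360.

d(seq1,seq2) = 0.485, d(seq1,seq3) = 0.485, d(seq2,seq3) = 0.360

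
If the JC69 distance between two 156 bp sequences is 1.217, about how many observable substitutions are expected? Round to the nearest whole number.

94

Invert JC69: p = (3/4)(1 − e^(−4d/3)) = 0.75 × (1 − e^(-1.622667)) = 0.75 × (1 − 0.197372) = 0.601971.
Expected differing sites = pL ≈ 0.601971 × 156 = 93.907476 ≈ 94.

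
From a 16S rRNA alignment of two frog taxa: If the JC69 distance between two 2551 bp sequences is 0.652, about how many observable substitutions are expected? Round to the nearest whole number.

Invert JC69: p = (3/4)(1 − e^(−4d/3)) = 0.75 × (1 − e^(-0.869333)) = 0.75 × (1 − 0.419231) = 0.435577.
Expected differing sites = pL ≈ 0.435577 × 2551 = 1111.156927 ≈ 1111.

1111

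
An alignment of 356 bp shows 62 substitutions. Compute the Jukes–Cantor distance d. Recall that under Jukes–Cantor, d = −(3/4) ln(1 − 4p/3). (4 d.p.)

p = 62/356 ≈ 0.174157.
d = −(3/4) ln(1 − 4p/3) = −0.75 ln(1 − 0.232209) = −0.75 ln(0.767791)
  = −0.75 × (-0.264238) = 0.198179 substitutions/site.

0.1982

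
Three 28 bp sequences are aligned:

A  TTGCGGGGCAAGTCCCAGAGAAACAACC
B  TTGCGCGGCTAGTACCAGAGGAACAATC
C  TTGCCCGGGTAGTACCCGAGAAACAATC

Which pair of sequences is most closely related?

A–B: 5/28 differ, p = 0.179, d = 0.204.
A–C: 7/28 differ, p = 0.250, d = 0.304.
B–C: 4/28 differ, p = 0.143, d = 0.158.
The smallest distance is between B and C.

B and C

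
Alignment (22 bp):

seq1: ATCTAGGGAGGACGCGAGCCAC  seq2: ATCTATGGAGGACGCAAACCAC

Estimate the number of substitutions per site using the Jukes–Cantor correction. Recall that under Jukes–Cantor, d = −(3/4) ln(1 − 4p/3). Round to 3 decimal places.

The sequences differ at 3 of 22 sites (6, 16, 18), so p = 3/22 ≈ 0.136364.
d = −(3/4) ln(1 − 4p/3) = −0.75 ln(1 − 0.181819) = −0.75 ln(0.818181)
  = −0.75 × (-0.200672) = 0.150504 substitutions/site.

0.151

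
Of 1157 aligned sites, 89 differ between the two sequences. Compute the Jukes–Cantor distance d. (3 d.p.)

0.081

p = 89/1157 ≈ 0.076923.
d = −(3/4) ln(1 − 4p/3) = −0.75 ln(1 − 0.102564) = −0.75 ln(0.897436)
  = −0.75 × (-0.108213) = 0.081160 substitutions/site.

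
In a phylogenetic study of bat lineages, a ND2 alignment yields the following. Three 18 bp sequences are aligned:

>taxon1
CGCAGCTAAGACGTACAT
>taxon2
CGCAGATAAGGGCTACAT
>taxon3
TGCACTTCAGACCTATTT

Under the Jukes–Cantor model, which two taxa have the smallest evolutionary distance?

taxon1 and taxon2

taxon1–taxon2: 4/18 differ, p = 0.222, d = 0.264.
taxon1–taxon3: 7/18 differ, p = 0.389, d = 0.548.
taxon2–taxon3: 8/18 differ, p = 0.444, d = 0.673.
The smallest distance is between taxon1 and taxon2.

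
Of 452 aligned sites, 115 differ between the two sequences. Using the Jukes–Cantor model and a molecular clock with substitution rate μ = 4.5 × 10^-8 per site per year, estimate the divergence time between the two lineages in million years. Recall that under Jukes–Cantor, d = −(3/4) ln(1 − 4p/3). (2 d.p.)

3.45

p = 115/452 ≈ 0.254425.
d = −(3/4) ln(1 − 4p/3) = −0.75 ln(1 − 0.339233) = −0.75 ln(0.660767)
  = −0.75 × (-0.414354) = 0.310766 substitutions/site.
Under a molecular clock d = 2μt, so t = d/(2μ) = 0.310766 / (2 × 4.5 × 10^-8) = 3.45 million years.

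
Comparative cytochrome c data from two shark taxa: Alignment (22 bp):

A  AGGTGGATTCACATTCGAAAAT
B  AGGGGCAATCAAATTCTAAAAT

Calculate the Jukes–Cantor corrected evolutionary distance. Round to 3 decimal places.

0.271

The sequences differ at 5 of 22 sites (4, 6, 8, 12, 17), so p = 5/22 ≈ 0.227273.
d = −(3/4) ln(1 − 4p/3) = −0.75 ln(1 − 0.303031) = −0.75 ln(0.696969)
  = −0.75 × (-0.361014) = 0.270761 substitutions/site.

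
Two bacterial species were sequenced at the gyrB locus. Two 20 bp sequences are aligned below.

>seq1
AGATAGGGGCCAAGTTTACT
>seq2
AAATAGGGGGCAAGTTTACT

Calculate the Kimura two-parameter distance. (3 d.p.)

Of 20 sites, 1 differences are transitions and 1 are transversions, so P = 1/20 = 0.05 and Q = 1/20 = 0.05.
Under the Kimura two-parameter model, d = −½ ln(1 − 2P − Q) − ¼ ln(1 − 2Q).
1 − 2P − Q = 0.85, giving −½ ln(0.85) = 0.081259.
1 − 2Q = 0.9, giving −¼ ln(0.9) = 0.026340.
d = 0.081259 + 0.026340 = 0.107599.

0.108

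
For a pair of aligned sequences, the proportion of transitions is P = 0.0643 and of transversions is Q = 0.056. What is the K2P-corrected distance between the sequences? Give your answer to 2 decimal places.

0.13

Under the Kimura two-parameter model, d = −½ ln(1 − 2P − Q) − ¼ ln(1 − 2Q).
1 − 2P − Q = 0.8154, giving −½ ln(0.8154) = 0.102038.
1 − 2Q = 0.888, giving −¼ ln(0.888) = 0.029696.
d = 0.102038 + 0.029696 = 0.131734.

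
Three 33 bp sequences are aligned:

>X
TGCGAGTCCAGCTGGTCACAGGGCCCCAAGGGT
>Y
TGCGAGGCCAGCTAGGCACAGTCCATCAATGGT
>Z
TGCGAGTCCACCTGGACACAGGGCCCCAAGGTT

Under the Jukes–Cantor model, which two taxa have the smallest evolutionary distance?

X and Z

X–Y: 8/33 differ, p = 0.242, d = 0.293.
X–Z: 3/33 differ, p = 0.091, d = 0.097.
Y–Z: 10/33 differ, p = 0.303, d = 0.388.
The smallest distance is between X and Z.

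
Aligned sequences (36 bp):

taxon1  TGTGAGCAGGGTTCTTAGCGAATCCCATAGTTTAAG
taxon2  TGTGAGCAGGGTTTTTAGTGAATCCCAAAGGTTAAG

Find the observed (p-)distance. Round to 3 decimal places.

0.111

The sequences differ at 4 of 36 positions (sites 14, 19, 28, 31).
p = 4/36 = 0.111111… ≈ 0.111 (to 3 d.p.).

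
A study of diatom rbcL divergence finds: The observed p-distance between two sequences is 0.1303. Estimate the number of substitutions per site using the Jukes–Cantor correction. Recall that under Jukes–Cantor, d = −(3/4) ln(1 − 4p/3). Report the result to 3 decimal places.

0.143

d = −(3/4) ln(1 − 4p/3) = −0.75 ln(1 − 0.173733) = −0.75 ln(0.826267)
  = −0.75 × (-0.190837) = 0.143128 substitutions/site.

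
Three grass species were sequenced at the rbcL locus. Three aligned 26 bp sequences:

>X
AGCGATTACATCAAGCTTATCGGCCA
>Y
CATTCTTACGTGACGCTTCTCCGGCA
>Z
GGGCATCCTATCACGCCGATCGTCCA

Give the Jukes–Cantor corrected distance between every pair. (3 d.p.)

d(X,Y) = 0.623, d(X,Z) = 0.539, d(Y,Z) = 1.288

X–Y: 11/26 sites differ → p ≈ 0.423077, d = −0.75 ln(1 − 0.564103) = 0.622762 ≈ 0.623.
X–Z: 10/26 sites differ → p ≈ 0.384615, d = −0.75 ln(1 − 0.51282) = 0.539341 ≈ 0.539.
Y–Z: 16/26 sites differ → p ≈ 0.615385, d = −0.75 ln(1 − 0.820513) = 1.288239 ≈ 1.288.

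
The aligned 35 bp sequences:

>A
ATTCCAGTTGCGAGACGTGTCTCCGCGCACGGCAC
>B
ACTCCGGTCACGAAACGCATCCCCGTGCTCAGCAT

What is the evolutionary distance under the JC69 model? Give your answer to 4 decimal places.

0.4582

The sequences differ at 12 of 35 sites, so p = 12/35 ≈ 0.342857.
d = −(3/4) ln(1 − 4p/3) = −0.75 ln(1 − 0.457143) = −0.75 ln(0.542857)
  = −0.75 × (-0.610909) = 0.458182 substitutions/site.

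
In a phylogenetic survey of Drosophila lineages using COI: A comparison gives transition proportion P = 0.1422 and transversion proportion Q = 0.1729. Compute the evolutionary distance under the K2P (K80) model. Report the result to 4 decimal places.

0.4117

Under the Kimura two-parameter model, d = −½ ln(1 − 2P − Q) − ¼ ln(1 − 2Q).
1 − 2P − Q = 0.5427, giving −½ ln(0.5427) = 0.305599.
1 − 2Q = 0.6542, giving −¼ ln(0.6542) = 0.106086.
d = 0.305599 + 0.106086 = 0.411685.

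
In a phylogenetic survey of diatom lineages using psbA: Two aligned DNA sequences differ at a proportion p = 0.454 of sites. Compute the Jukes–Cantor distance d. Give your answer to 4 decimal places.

d = −(3/4) ln(1 − 4p/3) = −0.75 ln(1 − 0.605333) = −0.75 ln(0.394667)
  = −0.75 × (-0.929713) = 0.697285 substitutions/site.

0.6973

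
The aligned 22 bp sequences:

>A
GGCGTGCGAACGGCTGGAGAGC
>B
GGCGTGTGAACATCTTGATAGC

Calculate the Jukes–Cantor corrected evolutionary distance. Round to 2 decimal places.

0.27

The sequences differ at 5 of 22 sites (7, 12, 13, 16, 19), so p = 5/22 ≈ 0.227273.
d = −(3/4) ln(1 − 4p/3) = −0.75 ln(1 − 0.303031) = −0.75 ln(0.696969)
  = −0.75 × (-0.361014) = 0.270761 substitutions/site.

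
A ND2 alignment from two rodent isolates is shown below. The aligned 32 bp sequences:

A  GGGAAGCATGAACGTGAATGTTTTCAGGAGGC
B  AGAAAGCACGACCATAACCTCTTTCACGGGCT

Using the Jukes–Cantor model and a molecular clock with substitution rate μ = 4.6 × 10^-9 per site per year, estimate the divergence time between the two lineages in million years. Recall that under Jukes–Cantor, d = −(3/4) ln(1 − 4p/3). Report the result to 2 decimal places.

71.37

The sequences differ at 14 of 32 sites, so p = 14/32 = 0.4375.
d = −(3/4) ln(1 − 4p/3) = −0.75 ln(1 − 0.583333) = −0.75 ln(0.416667)
  = −0.75 × (-0.875468) = 0.656601 substitutions/site.
Under a molecular clock d = 2μt, so t = d/(2μ) = 0.656601 / (2 × 4.6 × 10^-9) = 71.37 million years.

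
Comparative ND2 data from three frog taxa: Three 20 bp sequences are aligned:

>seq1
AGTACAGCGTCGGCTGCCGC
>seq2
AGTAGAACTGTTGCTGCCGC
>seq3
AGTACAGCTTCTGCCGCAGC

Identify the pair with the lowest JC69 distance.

seq1–seq2: 6/20 differ, p = 0.300, d = 0.383.
seq1–seq3: 4/20 differ, p = 0.200, d = 0.233.
seq2–seq3: 6/20 differ, p = 0.300, d = 0.383.
The smallest distance is between seq1 and seq3.

seq1 and seq3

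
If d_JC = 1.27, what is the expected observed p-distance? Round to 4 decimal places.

p = (3/4)(1 − e^(−4d/3)) = 0.75 × (1 − e^(-1.693333)) = 0.75 × (1 − 0.183906) = 0.612071.

0.6121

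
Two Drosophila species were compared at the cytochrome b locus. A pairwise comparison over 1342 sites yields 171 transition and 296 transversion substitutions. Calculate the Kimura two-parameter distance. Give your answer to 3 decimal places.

P = 171/1342 ≈ 0.127422 and Q = 296/1342 ≈ 0.220566.
Under the Kimura two-parameter model, d = −½ ln(1 − 2P − Q) − ¼ ln(1 − 2Q).
1 − 2P − Q = 0.52459, giving −½ ln(0.52459) = 0.322569.
1 − 2Q = 0.558868, giving −¼ ln(0.558868) = 0.145460.
d = 0.322569 + 0.145460 = 0.468029.

0.468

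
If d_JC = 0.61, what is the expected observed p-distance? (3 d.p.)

p = (3/4)(1 − e^(−4d/3)) = 0.75 × (1 − e^(-0.813333)) = 0.75 × (1 − 0.443378) = 0.417467.

0.417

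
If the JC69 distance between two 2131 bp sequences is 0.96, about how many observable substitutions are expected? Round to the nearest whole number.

1154

Invert JC69: p = (3/4)(1 − e^(−4d/3)) = 0.75 × (1 − e^(-1.28)) = 0.75 × (1 − 0.278037) = 0.541472.
Expected differing sites = pL ≈ 0.541472 × 2131 = 1153.876832 ≈ 1154.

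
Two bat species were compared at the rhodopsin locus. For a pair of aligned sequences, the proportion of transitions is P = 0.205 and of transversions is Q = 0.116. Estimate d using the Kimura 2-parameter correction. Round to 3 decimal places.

0.439

Under the Kimura two-parameter model, d = −½ ln(1 − 2P − Q) − ¼ ln(1 − 2Q).
1 − 2P − Q = 0.474, giving −½ ln(0.474) = 0.373274.
1 − 2Q = 0.768, giving −¼ ln(0.768) = 0.065991.
d = 0.373274 + 0.065991 = 0.439265.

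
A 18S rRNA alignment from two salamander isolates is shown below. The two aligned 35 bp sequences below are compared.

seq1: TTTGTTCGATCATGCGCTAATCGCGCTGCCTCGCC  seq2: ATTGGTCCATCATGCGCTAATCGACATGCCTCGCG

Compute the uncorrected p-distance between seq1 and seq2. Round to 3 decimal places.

The sequences differ at 7 of 35 positions (sites 1, 5, 8, 24, 25, 26, 35).
p = 7/35 = 0.200.

0.200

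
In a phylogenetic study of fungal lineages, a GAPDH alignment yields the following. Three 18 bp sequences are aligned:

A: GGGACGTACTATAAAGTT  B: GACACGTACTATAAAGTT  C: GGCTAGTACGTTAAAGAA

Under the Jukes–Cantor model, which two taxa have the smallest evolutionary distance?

A–B: 2/18 differ, p = 0.111, d = 0.120.
A–C: 7/18 differ, p = 0.389, d = 0.548.
B–C: 7/18 differ, p = 0.389, d = 0.548.
The smallest distance is between A and B.

A and B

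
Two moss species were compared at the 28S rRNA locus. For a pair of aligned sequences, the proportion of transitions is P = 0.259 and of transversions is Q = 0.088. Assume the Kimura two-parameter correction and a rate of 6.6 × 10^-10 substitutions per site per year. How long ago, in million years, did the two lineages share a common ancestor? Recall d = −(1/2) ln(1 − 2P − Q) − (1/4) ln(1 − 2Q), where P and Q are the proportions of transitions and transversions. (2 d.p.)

389.47

Under the Kimura two-parameter model, d = −½ ln(1 − 2P − Q) − ¼ ln(1 − 2Q).
1 − 2P − Q = 0.394, giving −½ ln(0.394) = 0.465702.
1 − 2Q = 0.824, giving −¼ ln(0.824) = 0.048396.
d = 0.465702 + 0.048396 = 0.514098.
Under a molecular clock d = 2μt, so t = d/(2μ) = 0.514098 / (2 × 6.6 × 10^-10) = 389.47 million years.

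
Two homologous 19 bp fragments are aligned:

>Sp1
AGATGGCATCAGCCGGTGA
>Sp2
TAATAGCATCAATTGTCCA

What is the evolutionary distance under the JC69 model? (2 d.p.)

0.75

The sequences differ at 9 of 19 sites (1, 2, 5, 12, 13, 14, 16, 17, 18), so p = 9/19 ≈ 0.473684.
d = −(3/4) ln(1 − 4p/3) = −0.75 ln(1 − 0.631579) = −0.75 ln(0.368421)
  = −0.75 × (-0.998529) = 0.748897 substitutions/site.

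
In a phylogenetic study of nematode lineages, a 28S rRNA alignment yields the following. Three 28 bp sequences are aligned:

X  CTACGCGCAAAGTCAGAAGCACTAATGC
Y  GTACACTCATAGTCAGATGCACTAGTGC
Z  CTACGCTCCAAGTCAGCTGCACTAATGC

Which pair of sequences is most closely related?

X–Y: 6/28 differ, p = 0.214, d = 0.252.
X–Z: 4/28 differ, p = 0.143, d = 0.158.
Y–Z: 6/28 differ, p = 0.214, d = 0.252.
The smallest distance is between X and Z.

X and Z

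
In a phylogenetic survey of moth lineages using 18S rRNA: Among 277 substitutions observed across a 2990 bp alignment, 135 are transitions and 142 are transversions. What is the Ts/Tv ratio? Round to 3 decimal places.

0.951

R = 135/142 = 0.950704… ≈ 0.951 (to 3 d.p.).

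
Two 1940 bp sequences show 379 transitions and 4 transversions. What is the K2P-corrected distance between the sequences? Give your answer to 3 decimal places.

0.250

P = 379/1940 ≈ 0.195361 and Q = 4/1940 ≈ 0.002062.
Under the Kimura two-parameter model, d = −½ ln(1 − 2P − Q) − ¼ ln(1 − 2Q).
1 − 2P − Q = 0.607216, giving −½ ln(0.607216) = 0.249435.
1 − 2Q = 0.995876, giving −¼ ln(0.995876) = 0.001033.
d = 0.249435 + 0.001033 = 0.250468.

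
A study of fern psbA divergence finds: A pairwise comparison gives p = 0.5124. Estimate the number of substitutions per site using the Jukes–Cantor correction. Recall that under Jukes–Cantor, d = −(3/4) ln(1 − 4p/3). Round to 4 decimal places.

0.8621

d = −(3/4) ln(1 − 4p/3) = −0.75 ln(1 − 0.6832) = −0.75 ln(0.3168)
  = −0.75 × (-1.149485) = 0.862114 substitutions/site.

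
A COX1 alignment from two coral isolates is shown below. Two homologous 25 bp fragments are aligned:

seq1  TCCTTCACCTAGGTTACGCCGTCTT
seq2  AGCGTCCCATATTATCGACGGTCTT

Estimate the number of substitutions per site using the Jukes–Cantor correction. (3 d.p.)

The sequences differ at 12 of 25 sites, so p = 12/25 = 0.48.
d = −(3/4) ln(1 − 4p/3) = −0.75 ln(1 − 0.64) = −0.75 ln(0.36)
  = −0.75 × (-1.021651) = 0.766238 substitutions/site.

0.766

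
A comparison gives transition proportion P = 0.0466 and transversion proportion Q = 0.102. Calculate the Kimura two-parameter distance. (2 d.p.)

Under the Kimura two-parameter model, d = −½ ln(1 − 2P − Q) − ¼ ln(1 − 2Q).
1 − 2P − Q = 0.8048, giving −½ ln(0.8048) = 0.108581.
1 − 2Q = 0.796, giving −¼ ln(0.796) = 0.057039.
d = 0.108581 + 0.057039 = 0.165620.

0.17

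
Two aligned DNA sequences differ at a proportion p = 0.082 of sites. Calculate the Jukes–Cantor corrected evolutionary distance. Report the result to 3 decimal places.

0.087

d = −(3/4) ln(1 − 4p/3) = −0.75 ln(1 − 0.109333) = −0.75 ln(0.890667)
  = −0.75 × (-0.115785) = 0.086839 substitutions/site.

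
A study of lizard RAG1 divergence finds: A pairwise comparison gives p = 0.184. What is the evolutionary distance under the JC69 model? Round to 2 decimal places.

d = −(3/4) ln(1 − 4p/3) = −0.75 ln(1 − 0.245333) = −0.75 ln(0.754667)
  = −0.75 × (-0.281479) = 0.211109 substitutions/site.

0.21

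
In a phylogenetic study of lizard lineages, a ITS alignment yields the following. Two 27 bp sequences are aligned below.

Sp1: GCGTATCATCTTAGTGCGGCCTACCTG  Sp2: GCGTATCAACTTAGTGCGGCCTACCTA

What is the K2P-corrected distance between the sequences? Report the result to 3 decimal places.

Of 27 sites, 1 differences are transitions and 1 are transversions, so P = 1/27 ≈ 0.037037 and Q = 1/27 ≈ 0.037037.
Under the Kimura two-parameter model, d = −½ ln(1 − 2P − Q) − ¼ ln(1 − 2Q).
1 − 2P − Q = 0.888889, giving −½ ln(0.888889) = 0.058891.
1 − 2Q = 0.925926, giving −¼ ln(0.925926) = 0.019240.
d = 0.058891 + 0.019240 = 0.078131.

0.078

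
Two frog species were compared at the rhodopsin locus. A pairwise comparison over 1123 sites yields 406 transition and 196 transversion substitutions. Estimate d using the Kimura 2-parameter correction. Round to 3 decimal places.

1.247

P = 406/1123 ≈ 0.361532 and Q = 196/1123 ≈ 0.174533.
Under the Kimura two-parameter model, d = −½ ln(1 − 2P − Q) − ¼ ln(1 − 2Q).
1 − 2P − Q = 0.102403, giving −½ ln(0.102403) = 1.139420.
1 − 2Q = 0.650934, giving −¼ ln(0.650934) = 0.107337.
d = 1.139420 + 0.107337 = 1.246757.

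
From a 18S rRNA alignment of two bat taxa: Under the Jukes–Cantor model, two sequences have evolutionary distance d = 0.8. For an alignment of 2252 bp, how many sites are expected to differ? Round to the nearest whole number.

Invert JC69: p = (3/4)(1 − e^(−4d/3)) = 0.75 × (1 − e^(-1.066667)) = 0.75 × (1 − 0.344154) = 0.491885.
Expected differing sites = pL ≈ 0.491885 × 2252 = 1107.72502 ≈ 1108.

1108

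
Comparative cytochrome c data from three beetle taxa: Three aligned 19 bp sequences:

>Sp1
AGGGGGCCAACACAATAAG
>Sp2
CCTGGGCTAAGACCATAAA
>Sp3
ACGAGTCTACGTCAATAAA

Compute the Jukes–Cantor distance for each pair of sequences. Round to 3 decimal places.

d(Sp1,Sp2) = 0.507, d(Sp1,Sp3) = 0.618, d(Sp2,Sp3) = 0.507

Sp1–Sp2: 7/19 sites differ → p ≈ 0.368421, d = −0.75 ln(1 − 0.491228) = 0.506816 ≈ 0.507.
Sp1–Sp3: 8/19 sites differ → p ≈ 0.421053, d = −0.75 ln(1 − 0.561404) = 0.618132 ≈ 0.618.
Sp2–Sp3: 7/19 sites differ → p ≈ 0.368421, d = −0.75 ln(1 − 0.491228) = 0.506816 ≈ 0.507.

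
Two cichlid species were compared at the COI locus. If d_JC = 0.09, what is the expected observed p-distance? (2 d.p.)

p = (3/4)(1 − e^(−4d/3)) = 0.75 × (1 − e^(-0.12)) = 0.75 × (1 − 0.886920) = 0.084810.

0.08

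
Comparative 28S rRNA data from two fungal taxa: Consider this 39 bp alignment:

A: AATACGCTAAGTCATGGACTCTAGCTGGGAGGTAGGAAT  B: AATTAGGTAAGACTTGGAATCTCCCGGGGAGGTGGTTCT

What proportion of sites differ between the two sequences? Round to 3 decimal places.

The sequences differ at 13 of 39 positions.
p = 13/39 = 0.333333… ≈ 0.333 (to 3 d.p.).

0.333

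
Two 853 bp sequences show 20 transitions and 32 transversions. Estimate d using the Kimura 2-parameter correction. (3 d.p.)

0.064

P = 20/853 ≈ 0.023447 and Q = 32/853 ≈ 0.037515.
Under the Kimura two-parameter model, d = −½ ln(1 − 2P − Q) − ¼ ln(1 − 2Q).
1 − 2P − Q = 0.915591, giving −½ ln(0.915591) = 0.044093.
1 − 2Q = 0.92497, giving −¼ ln(0.92497) = 0.019498.
d = 0.044093 + 0.019498 = 0.063591.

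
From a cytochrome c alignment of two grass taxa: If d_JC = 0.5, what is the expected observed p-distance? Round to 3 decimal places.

p = (3/4)(1 − e^(−4d/3)) = 0.75 × (1 − e^(-0.666667)) = 0.75 × (1 − 0.513417) = 0.364937.

0.365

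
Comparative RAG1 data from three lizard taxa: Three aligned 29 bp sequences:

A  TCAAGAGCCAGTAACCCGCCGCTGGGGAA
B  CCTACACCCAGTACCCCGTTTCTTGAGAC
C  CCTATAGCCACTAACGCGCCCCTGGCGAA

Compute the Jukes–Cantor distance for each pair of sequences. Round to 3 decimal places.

d(A,B) = 0.529, d(A,C) = 0.291, d(B,C) = 0.529

A–B: 11/29 sites differ → p ≈ 0.37931, d = −0.75 ln(1 − 0.505747) = 0.528531 ≈ 0.529.
A–C: 7/29 sites differ → p ≈ 0.241379, d = −0.75 ln(1 − 0.321839) = 0.291278 ≈ 0.291.
B–C: 11/29 sites differ → p ≈ 0.37931, d = −0.75 ln(1 − 0.505747) = 0.528531 ≈ 0.529.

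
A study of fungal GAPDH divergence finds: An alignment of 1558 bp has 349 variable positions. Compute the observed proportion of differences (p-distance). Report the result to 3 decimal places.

p = 349/1558 = 0.224005… ≈ 0.224 (to 3 d.p.).

0.224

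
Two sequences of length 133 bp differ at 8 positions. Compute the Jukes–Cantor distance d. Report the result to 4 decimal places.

0.0627

p = 8/133 ≈ 0.06015.
d = −(3/4) ln(1 − 4p/3) = −0.75 ln(1 − 0.0802) = −0.75 ln(0.9198)
  = −0.75 × (-0.083599) = 0.062699 substitutions/site.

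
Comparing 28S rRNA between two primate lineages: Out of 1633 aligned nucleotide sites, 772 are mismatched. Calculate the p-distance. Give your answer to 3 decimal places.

0.473

p = 772/1633 = 0.472749… ≈ 0.473 (to 3 d.p.).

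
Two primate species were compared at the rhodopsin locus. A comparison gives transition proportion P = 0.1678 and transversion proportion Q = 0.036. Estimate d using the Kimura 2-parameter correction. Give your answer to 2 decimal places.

Under the Kimura two-parameter model, d = −½ ln(1 − 2P − Q) − ¼ ln(1 − 2Q).
1 − 2P − Q = 0.6284, giving −½ ln(0.6284) = 0.232289.
1 − 2Q = 0.928, giving −¼ ln(0.928) = 0.018681.
d = 0.232289 + 0.018681 = 0.250970.

0.25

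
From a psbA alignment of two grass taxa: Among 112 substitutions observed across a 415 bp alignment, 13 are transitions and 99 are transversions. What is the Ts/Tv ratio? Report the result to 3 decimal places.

0.131

R = 13/99 = 0.131313… ≈ 0.131 (to 3 d.p.).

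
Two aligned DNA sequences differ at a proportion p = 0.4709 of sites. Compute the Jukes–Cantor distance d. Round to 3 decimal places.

d = −(3/4) ln(1 − 4p/3) = −0.75 ln(1 − 0.627867) = −0.75 ln(0.372133)
  = −0.75 × (-0.988504) = 0.741378 substitutions/site.

0.741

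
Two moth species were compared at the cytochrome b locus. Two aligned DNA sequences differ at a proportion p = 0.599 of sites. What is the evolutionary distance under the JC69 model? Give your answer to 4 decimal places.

d = −(3/4) ln(1 − 4p/3) = −0.75 ln(1 − 0.798667) = −0.75 ln(0.201333)
  = −0.75 × (-1.602795) = 1.202096 substitutions/site.

1.2021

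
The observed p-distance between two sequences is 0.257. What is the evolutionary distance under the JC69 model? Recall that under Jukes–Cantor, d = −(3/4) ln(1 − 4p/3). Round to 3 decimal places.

0.315

d = −(3/4) ln(1 − 4p/3) = −0.75 ln(1 − 0.342667) = −0.75 ln(0.657333)
  = −0.75 × (-0.419565) = 0.314674 substitutions/site.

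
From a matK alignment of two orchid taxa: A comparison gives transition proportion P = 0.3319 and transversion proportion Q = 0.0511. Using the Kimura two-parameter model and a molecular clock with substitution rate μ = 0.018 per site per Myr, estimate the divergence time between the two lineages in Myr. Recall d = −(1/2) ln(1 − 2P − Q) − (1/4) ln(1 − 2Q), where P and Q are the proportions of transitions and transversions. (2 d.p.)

Under the Kimura two-parameter model, d = −½ ln(1 − 2P − Q) − ¼ ln(1 − 2Q).
1 − 2P − Q = 0.2851, giving −½ ln(0.2851) = 0.627458.
1 − 2Q = 0.8978, giving −¼ ln(0.8978) = 0.026952.
d = 0.627458 + 0.026952 = 0.654410.
Under a molecular clock d = 2μt, so t = d/(2μ) = 0.654410 / (2 × 0.018) = 18.18 Myr.

18.18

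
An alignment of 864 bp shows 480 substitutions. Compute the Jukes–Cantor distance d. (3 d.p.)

p = 480/864 ≈ 0.555556.
d = −(3/4) ln(1 − 4p/3) = −0.75 ln(1 − 0.740741) = −0.75 ln(0.259259)
  = −0.75 × (-1.349928) = 1.012446 substitutions/site.

1.012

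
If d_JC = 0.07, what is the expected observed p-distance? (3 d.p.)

0.067

p = (3/4)(1 − e^(−4d/3)) = 0.75 × (1 − e^(-0.093333)) = 0.75 × (1 − 0.910890) = 0.066833.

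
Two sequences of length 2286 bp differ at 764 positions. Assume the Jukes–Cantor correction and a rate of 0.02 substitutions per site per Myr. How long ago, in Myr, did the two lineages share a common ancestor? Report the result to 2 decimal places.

11.06

p = 764/2286 ≈ 0.334208.
d = −(3/4) ln(1 − 4p/3) = −0.75 ln(1 − 0.445611) = −0.75 ln(0.554389)
  = −0.75 × (-0.589889) = 0.442417 substitutions/site.
Under a molecular clock d = 2μt, so t = d/(2μ) = 0.442417 / (2 × 0.02) = 11.06 Myr.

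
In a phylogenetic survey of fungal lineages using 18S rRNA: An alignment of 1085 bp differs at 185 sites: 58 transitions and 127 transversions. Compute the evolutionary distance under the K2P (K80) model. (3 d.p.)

0.193

P = 58/1085 ≈ 0.053456 and Q = 127/1085 ≈ 0.117051.
Under the Kimura two-parameter model, d = −½ ln(1 − 2P − Q) − ¼ ln(1 − 2Q).
1 − 2P − Q = 0.776037, giving −½ ln(0.776037) = 0.126778.
1 − 2Q = 0.765898, giving −¼ ln(0.765898) = 0.066677.
d = 0.126778 + 0.066677 = 0.193455.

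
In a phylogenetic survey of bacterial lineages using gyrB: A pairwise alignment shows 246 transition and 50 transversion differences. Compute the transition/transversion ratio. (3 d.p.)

R = 246/50 = 4.920.

4.920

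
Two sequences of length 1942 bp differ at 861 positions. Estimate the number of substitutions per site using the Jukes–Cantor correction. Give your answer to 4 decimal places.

p = 861/1942 ≈ 0.443357.
d = −(3/4) ln(1 − 4p/3) = −0.75 ln(1 − 0.591143) = −0.75 ln(0.408857)
  = −0.75 × (-0.894390) = 0.670793 substitutions/site.

0.6708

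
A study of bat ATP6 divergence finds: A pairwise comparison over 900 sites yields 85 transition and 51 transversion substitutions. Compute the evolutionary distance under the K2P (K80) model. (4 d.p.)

0.1710

P = 85/900 ≈ 0.094444 and Q = 51/900 ≈ 0.056667.
Under the Kimura two-parameter model, d = −½ ln(1 − 2P − Q) − ¼ ln(1 − 2Q).
1 − 2P − Q = 0.754445, giving −½ ln(0.754445) = 0.140886.
1 − 2Q = 0.886666, giving −¼ ln(0.886666) = 0.030072.
d = 0.140886 + 0.030072 = 0.170958.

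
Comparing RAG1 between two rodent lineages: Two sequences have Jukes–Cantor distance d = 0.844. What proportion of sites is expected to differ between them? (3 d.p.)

0.507

p = (3/4)(1 − e^(−4d/3)) = 0.75 × (1 − e^(-1.125333)) = 0.75 × (1 − 0.324544) = 0.506592.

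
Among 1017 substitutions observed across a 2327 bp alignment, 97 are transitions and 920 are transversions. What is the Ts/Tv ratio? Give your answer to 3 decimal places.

R = 97/920 = 0.105434… ≈ 0.105 (to 3 d.p.).

0.105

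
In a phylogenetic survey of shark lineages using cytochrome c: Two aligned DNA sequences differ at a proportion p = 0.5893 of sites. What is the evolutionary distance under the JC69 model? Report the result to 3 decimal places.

1.155

d = −(3/4) ln(1 − 4p/3) = −0.75 ln(1 − 0.785733) = −0.75 ln(0.214267)
  = −0.75 × (-1.540532) = 1.155399 substitutions/site.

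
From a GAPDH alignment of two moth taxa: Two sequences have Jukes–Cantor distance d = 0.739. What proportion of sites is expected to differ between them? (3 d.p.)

p = (3/4)(1 − e^(−4d/3)) = 0.75 × (1 − e^(-0.985333)) = 0.75 × (1 − 0.373315) = 0.470014.

0.470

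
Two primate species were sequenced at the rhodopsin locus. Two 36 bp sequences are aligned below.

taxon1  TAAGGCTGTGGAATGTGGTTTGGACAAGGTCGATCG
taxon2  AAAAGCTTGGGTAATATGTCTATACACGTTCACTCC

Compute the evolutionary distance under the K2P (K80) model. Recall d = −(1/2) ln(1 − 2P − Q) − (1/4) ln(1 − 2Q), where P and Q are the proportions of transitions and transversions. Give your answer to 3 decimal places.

0.758

Of 36 sites, 4 differences are transitions and 13 are transversions, so P = 4/36 ≈ 0.111111 and Q = 13/36 ≈ 0.361111.
Under the Kimura two-parameter model, d = −½ ln(1 − 2P − Q) − ¼ ln(1 − 2Q).
1 − 2P − Q = 0.416667, giving −½ ln(0.416667) = 0.437734.
1 − 2Q = 0.277778, giving −¼ ln(0.277778) = 0.320233.
d = 0.437734 + 0.320233 = 0.757967.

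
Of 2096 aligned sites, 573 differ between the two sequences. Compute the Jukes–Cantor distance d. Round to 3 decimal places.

p = 573/2096 ≈ 0.273378.
d = −(3/4) ln(1 − 4p/3) = −0.75 ln(1 − 0.364504) = −0.75 ln(0.635496)
  = −0.75 × (-0.453349) = 0.340012 substitutions/site.

0.340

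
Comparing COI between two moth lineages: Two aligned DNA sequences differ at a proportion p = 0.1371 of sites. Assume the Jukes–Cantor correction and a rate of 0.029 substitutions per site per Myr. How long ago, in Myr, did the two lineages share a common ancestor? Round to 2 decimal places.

2.61

d = −(3/4) ln(1 − 4p/3) = −0.75 ln(1 − 0.1828) = −0.75 ln(0.8172)
  = −0.75 × (-0.201871) = 0.151403 substitutions/site.
Under a molecular clock d = 2μt, so t = d/(2μ) = 0.151403 / (2 × 0.029) = 2.61 Myr.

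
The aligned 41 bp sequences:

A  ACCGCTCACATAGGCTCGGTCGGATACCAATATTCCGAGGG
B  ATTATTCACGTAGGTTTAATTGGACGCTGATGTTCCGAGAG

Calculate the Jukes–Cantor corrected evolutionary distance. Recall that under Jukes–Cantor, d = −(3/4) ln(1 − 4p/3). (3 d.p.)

0.551

The sequences differ at 16 of 41 sites, so p = 16/41 ≈ 0.390244.
d = −(3/4) ln(1 − 4p/3) = −0.75 ln(1 − 0.520325) = −0.75 ln(0.479675)
  = −0.75 × (-0.734646) = 0.550985 substitutions/site.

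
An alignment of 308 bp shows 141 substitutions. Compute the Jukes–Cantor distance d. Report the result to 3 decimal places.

0.707

p = 141/308 ≈ 0.457792.
d = −(3/4) ln(1 − 4p/3) = −0.75 ln(1 − 0.610389) = −0.75 ln(0.389611)
  = −0.75 × (-0.942606) = 0.706955 substitutions/site.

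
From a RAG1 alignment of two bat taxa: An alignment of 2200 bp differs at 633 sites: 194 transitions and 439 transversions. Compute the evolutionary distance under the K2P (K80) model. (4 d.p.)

0.3631

P = 194/2200 ≈ 0.088182 and Q = 439/2200 ≈ 0.199545.
Under the Kimura two-parameter model, d = −½ ln(1 − 2P − Q) − ¼ ln(1 − 2Q).
1 − 2P − Q = 0.624091, giving −½ ln(0.624091) = 0.235730.
1 − 2Q = 0.60091, giving −¼ ln(0.60091) = 0.127328.
d = 0.235730 + 0.127328 = 0.363058.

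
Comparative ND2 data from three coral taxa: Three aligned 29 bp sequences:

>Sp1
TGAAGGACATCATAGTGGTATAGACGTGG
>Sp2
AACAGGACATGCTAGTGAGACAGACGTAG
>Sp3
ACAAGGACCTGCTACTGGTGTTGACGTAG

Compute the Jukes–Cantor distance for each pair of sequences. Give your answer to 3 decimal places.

d(Sp1,Sp2) = 0.401, d(Sp1,Sp3) = 0.401, d(Sp2,Sp3) = 0.401

Sp1–Sp2: 9/29 sites differ → p ≈ 0.310345, d = −0.75 ln(1 − 0.413793) = 0.400562 ≈ 0.401.
Sp1–Sp3: 9/29 sites differ → p ≈ 0.310345, d = −0.75 ln(1 − 0.413793) = 0.400562 ≈ 0.401.
Sp2–Sp3: 9/29 sites differ → p ≈ 0.310345, d = −0.75 ln(1 − 0.413793) = 0.400562 ≈ 0.401.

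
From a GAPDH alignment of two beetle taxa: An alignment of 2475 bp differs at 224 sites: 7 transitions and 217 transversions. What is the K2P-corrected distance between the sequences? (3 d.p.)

P = 7/2475 ≈ 0.002828 and Q = 217/2475 ≈ 0.087677.
Under the Kimura two-parameter model, d = −½ ln(1 − 2P − Q) − ¼ ln(1 − 2Q).
1 − 2P − Q = 0.906667, giving −½ ln(0.906667) = 0.048990.
1 − 2Q = 0.824646, giving −¼ ln(0.824646) = 0.048200.
d = 0.048990 + 0.048200 = 0.097190.

0.097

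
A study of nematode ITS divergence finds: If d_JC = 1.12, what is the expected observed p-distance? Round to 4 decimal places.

p = (3/4)(1 − e^(−4d/3)) = 0.75 × (1 − e^(-1.493333)) = 0.75 × (1 − 0.224623) = 0.581533.

0.5815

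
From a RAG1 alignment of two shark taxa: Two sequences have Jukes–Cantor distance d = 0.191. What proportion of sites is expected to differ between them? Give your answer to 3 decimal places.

0.169

p = (3/4)(1 − e^(−4d/3)) = 0.75 × (1 − e^(-0.254667)) = 0.75 × (1 − 0.775175) = 0.168619.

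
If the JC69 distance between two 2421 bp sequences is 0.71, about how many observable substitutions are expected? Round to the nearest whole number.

Invert JC69: p = (3/4)(1 − e^(−4d/3)) = 0.75 × (1 − e^(-0.946667)) = 0.75 × (1 − 0.388032) = 0.458976.
Expected differing sites = pL ≈ 0.458976 × 2421 = 1111.180896 ≈ 1111.

1111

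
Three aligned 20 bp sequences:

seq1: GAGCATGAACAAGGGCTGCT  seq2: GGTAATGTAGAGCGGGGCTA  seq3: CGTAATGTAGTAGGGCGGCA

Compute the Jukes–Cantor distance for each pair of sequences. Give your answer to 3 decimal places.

seq1–seq2: 12/20 sites differ → p = 0.6, d = −0.75 ln(1 − 0.8) = 1.207078 ≈ 1.207.
seq1–seq3: 9/20 sites differ → p = 0.45, d = −0.75 ln(1 − 0.6) = 0.687218 ≈ 0.687.
seq2–seq3: 7/20 sites differ → p = 0.35, d = −0.75 ln(1 − 0.466667) = 0.471457 ≈ 0.471.

d(seq1,seq2) = 1.207, d(seq1,seq3) = 0.687, d(seq2,seq3) = 0.471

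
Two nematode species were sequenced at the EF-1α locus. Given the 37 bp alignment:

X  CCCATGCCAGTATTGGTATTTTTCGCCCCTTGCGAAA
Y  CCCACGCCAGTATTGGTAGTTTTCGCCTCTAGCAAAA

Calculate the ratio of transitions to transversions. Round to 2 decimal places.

1.50

Transitions are A↔G and C↔T; transversions are all other mismatches.
Transitions: 3. Transversions: 2.
R = 3/2 = 1.50.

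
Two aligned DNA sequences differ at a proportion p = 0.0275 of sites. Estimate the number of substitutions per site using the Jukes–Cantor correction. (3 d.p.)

0.028

d = −(3/4) ln(1 − 4p/3) = −0.75 ln(1 − 0.036667) = −0.75 ln(0.963333)
  = −0.75 × (-0.037356) = 0.028017 substitutions/site.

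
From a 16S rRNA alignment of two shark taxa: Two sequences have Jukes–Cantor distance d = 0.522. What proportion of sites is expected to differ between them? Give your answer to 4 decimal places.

0.3761

p = (3/4)(1 − e^(−4d/3)) = 0.75 × (1 − e^(-0.696)) = 0.75 × (1 − 0.498576) = 0.376068.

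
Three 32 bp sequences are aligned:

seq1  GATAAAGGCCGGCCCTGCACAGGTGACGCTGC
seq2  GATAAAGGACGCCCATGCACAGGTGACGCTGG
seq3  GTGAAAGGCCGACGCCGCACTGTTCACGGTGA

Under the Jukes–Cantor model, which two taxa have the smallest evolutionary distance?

seq1–seq2: 4/32 differ, p = 0.125, d = 0.137.
seq1–seq3: 10/32 differ, p = 0.313, d = 0.404.
seq2–seq3: 12/32 differ, p = 0.375, d = 0.520.
The smallest distance is between seq1 and seq2.

seq1 and seq2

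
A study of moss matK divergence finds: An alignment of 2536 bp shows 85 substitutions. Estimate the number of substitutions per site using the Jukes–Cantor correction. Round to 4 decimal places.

0.0343

p = 85/2536 ≈ 0.033517.
d = −(3/4) ln(1 − 4p/3) = −0.75 ln(1 − 0.044689) = −0.75 ln(0.955311)
  = −0.75 × (-0.045718) = 0.034289 substitutions/site.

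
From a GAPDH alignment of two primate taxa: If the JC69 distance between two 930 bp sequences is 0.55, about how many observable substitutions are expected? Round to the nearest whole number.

362

Invert JC69: p = (3/4)(1 − e^(−4d/3)) = 0.75 × (1 − e^(-0.733333)) = 0.75 × (1 − 0.480305) = 0.389771.
Expected differing sites = pL ≈ 0.389771 × 930 = 362.48703 ≈ 362.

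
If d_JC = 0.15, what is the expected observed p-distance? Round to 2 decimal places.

p = (3/4)(1 − e^(−4d/3)) = 0.75 × (1 − e^(-0.2)) = 0.75 × (1 − 0.818731) = 0.135952.

0.14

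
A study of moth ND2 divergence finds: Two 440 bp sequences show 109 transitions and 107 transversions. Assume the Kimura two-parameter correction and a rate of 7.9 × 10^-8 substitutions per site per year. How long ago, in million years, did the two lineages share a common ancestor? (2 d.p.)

P = 109/440 ≈ 0.247727 and Q = 107/440 ≈ 0.243182.
Under the Kimura two-parameter model, d = −½ ln(1 − 2P − Q) − ¼ ln(1 − 2Q).
1 − 2P − Q = 0.261364, giving −½ ln(0.261364) = 0.670921.
1 − 2Q = 0.513636, giving −¼ ln(0.513636) = 0.166560.
d = 0.670921 + 0.166560 = 0.837481.
Under a molecular clock d = 2μt, so t = d/(2μ) = 0.837481 / (2 × 7.9 × 10^-8) = 5.30 million years.

5.30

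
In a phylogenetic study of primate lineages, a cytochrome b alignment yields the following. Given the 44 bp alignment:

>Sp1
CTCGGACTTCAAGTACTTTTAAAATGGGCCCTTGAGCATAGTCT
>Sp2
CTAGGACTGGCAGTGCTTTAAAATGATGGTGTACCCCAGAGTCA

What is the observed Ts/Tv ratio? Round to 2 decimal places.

0.19

Transitions are A↔G and C↔T; transversions are all other mismatches.
Transitions: 3. Transversions: 16.
R = 3/16 = 0.1875 ≈ 0.19 (to 2 d.p.).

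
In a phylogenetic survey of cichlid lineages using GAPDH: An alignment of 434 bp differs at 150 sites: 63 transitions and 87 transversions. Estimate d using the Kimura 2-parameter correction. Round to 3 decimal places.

P = 63/434 ≈ 0.145161 and Q = 87/434 ≈ 0.200461.
Under the Kimura two-parameter model, d = −½ ln(1 − 2P − Q) − ¼ ln(1 − 2Q).
1 − 2P − Q = 0.509217, giving −½ ln(0.509217) = 0.337441.
1 − 2Q = 0.599078, giving −¼ ln(0.599078) = 0.128091.
d = 0.337441 + 0.128091 = 0.465532.

0.466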